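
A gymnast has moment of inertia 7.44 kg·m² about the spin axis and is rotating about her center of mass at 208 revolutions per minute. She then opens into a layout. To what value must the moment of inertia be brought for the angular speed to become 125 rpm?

With no external torque about the axis, L is conserved: I₁ω₁ = I₂ω₂.
I₂ = I₁ω₁ / ω₂ = (7.44)(208) / (125) = 12.38 kg·m².

I₂ ≈ 12.4 kg·m²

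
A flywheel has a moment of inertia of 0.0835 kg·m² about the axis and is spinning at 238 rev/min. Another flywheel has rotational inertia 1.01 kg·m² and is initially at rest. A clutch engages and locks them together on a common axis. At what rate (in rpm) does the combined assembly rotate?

|ω_f| ≈ 18.2 rpm

The coupling torques are internal; angular momentum about the shared axis is conserved.
Taking A's sense as positive: L = (0.08350)(238) = 19.87 kg·m²·rpm.
Combined I = 0.08350 + 1.010 = 1.093 kg·m².
ω_f = L / I = 19.87 / 1.093 = 18.17 rpm.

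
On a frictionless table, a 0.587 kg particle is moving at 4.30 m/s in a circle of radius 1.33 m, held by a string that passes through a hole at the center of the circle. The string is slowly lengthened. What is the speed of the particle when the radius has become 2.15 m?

v₂ ≈ 2.66 m/s

Central (radial) force ⇒ zero torque about the center ⇒ m v r is constant.
v₂ = v₁ r₁ / r₂ = (4.30)(1.33) / (2.15) = 2.660 m/s.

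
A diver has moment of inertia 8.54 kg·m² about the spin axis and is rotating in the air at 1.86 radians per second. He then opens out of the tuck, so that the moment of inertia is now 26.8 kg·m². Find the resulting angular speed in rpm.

Angular momentum about the spin axis is conserved since the torque about it is zero.
ω₂ = I₁ω₁ / I₂ = (8.540)(1.86 rad/s) / (26.80) = 0.5927 rad/s = 5.660 rpm.

ω₂ ≈ 5.66 rpm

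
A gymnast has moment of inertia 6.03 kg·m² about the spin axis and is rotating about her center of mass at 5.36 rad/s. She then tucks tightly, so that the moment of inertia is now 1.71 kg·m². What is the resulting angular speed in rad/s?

ω₂ ≈ 18.9 rad/s

No external torque acts about the spin axis, so angular momentum is conserved.
ω₂ = I₁ω₁ / I₂ = (6.030)(5.36 rad/s) / (1.710) = 18.90 rad/s.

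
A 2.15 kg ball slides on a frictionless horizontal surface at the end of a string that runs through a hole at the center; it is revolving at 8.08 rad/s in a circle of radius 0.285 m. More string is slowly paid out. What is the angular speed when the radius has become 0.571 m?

The constraining force is radial, so m r² ω about the center is conserved.
ω₂ = ω₁ (r₁/r₂)² = (8.08)(0.285/0.571)² = 2.013 rad/s.

ω₂ ≈ 2.01 rad/s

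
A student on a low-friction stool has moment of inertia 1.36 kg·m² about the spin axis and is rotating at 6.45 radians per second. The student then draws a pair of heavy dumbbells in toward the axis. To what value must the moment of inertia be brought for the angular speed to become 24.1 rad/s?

No external torque acts about the spin axis, so angular momentum is conserved.
I₂ = I₁ω₁ / ω₂ = (1.36)(6.45) / (24.1) = 0.3640 kg·m².

I₂ ≈ 0.364 kg·m²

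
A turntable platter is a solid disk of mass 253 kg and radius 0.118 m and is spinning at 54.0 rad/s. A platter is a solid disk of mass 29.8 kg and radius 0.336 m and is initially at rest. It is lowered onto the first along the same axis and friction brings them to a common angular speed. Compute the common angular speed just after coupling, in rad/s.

|ω_f| ≈ 27.6 rad/s

The coupling torques are internal; angular momentum about the shared axis is conserved.
Moments of inertia: I_A = ½(253)(0.118)² = 1.761 kg·m²; I_B = ½(29.8)(0.336)² = 1.682 kg·m².
Taking A's sense as positive: L = (1.761)(54.0) = 95.11 kg·m²·rad/s.
Combined I = 1.761 + 1.682 = 3.444 kg·m².
ω_f = L / I = 95.11 / 3.444 = 27.62 rad/s.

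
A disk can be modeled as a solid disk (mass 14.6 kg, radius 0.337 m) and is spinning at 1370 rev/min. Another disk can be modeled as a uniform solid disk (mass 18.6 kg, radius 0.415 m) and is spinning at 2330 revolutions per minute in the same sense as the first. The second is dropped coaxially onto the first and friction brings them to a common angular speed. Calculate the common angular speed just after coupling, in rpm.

|ω_f| ≈ 2000 rpm

The coupling torques are internal; angular momentum about the shared axis is conserved.
Moments of inertia: I_A = ½(14.6)(0.337)² = 0.8291 kg·m²; I_B = ½(18.6)(0.415)² = 1.602 kg·m².
Taking A's sense as positive: L = (0.8291)(1370) + (1.602)(2330) = 4868 kg·m²·rpm.
Combined I = 0.8291 + 1.602 = 2.431 kg·m².
ω_f = L / I = 4868 / 2.431 = 2003 rpm.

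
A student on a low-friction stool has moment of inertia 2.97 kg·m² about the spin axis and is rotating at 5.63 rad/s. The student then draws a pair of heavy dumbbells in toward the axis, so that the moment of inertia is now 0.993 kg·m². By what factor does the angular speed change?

ω₂/ω₁ ≈ 2.99

Angular momentum about the spin axis is conserved since the torque about it is zero.
ω₂/ω₁ = I₁/I₂ = 2.970 / 0.9930 = 2.991.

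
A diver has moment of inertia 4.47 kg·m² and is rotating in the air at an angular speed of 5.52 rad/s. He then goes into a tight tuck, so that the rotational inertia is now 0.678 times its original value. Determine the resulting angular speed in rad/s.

ω₂ ≈ 8.14 rad/s

With no external torque about the axis, L is conserved: I₁ω₁ = I₂ω₂.
I₂ = 0.678 × 4.47 = 3.031 kg·m².
ω₂ = I₁ω₁ / I₂ = (4.470)(5.52 rad/s) / (3.031) = 8.142 rad/s.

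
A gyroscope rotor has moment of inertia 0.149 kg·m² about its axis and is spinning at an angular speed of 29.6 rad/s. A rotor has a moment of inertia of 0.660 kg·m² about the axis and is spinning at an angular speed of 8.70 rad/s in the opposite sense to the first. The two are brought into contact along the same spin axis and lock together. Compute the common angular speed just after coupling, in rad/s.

No external torque acts about the common axis, so total angular momentum is conserved.
Taking A's sense as positive: L = (0.1490)(29.6) − (0.6600)(8.70) = -1.332 kg·m²·rad/s.
Combined I = 0.1490 + 0.6600 = 0.8090 kg·m².
ω_f = L / I = -1.332 / 0.8090 = -1.646 rad/s.

|ω_f| ≈ 1.65 rad/s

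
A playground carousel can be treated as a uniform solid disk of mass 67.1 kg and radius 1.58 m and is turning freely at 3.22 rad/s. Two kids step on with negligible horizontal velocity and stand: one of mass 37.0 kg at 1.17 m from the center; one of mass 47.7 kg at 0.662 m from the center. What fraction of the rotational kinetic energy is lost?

The added mass arrives with no angular momentum about the center, and any external torque about the center is negligible, so the system's angular momentum is conserved.
I_p = ½(67.1)(1.58)² = 83.75 kg·m².
Added inertia Σmr² = (37.0)(1.17)² + (47.7)(0.662)² = 71.55 kg·m²; I_f = 83.75 + 71.55 = 155.3 kg·m².
ω_f = I_p ω_i / I_f = (83.75)(3.22) / 155.3 = 1.736 rad/s.
KE_i = ½(83.75)(3.220 rad/s)² = 434.2 J; KE_f = ½(155.3)(1.736)² = 234.2 J.
Fraction lost = 0.4607.

fraction ≈ 0.461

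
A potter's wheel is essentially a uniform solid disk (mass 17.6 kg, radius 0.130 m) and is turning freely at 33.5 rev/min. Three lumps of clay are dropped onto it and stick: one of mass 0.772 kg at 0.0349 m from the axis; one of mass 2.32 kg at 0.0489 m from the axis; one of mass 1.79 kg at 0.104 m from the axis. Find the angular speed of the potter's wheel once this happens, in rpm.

No external torque acts about the axis; L_before = L_after.
I_p = ½(17.6)(0.130)² = 0.1487 kg·m².
Added inertia Σmr² = (0.772)(0.0349)² + (2.32)(0.0489)² + (1.79)(0.104)² = 0.02585 kg·m²; I_f = 0.1487 + 0.02585 = 0.1746 kg·m².
ω_f = I_p ω_i / I_f = (0.1487)(33.5) / 0.1746 = 28.54 rpm.

ω_f ≈ 28.5 rpm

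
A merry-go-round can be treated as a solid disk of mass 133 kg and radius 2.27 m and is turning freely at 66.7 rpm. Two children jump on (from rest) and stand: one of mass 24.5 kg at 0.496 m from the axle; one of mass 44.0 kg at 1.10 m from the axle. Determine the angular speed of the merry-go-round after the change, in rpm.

ω_f ≈ 56.9 rpm

The added mass arrives with no angular momentum about the axle, and any external torque about the axle is negligible, so the system's angular momentum is conserved.
I_p = ½(133)(2.27)² = 342.7 kg·m².
Added inertia Σmr² = (24.5)(0.496)² + (44.0)(1.10)² = 59.27 kg·m²; I_f = 342.7 + 59.27 = 401.9 kg·m².
ω_f = I_p ω_i / I_f = (342.7)(66.7) / 401.9 = 56.86 rpm.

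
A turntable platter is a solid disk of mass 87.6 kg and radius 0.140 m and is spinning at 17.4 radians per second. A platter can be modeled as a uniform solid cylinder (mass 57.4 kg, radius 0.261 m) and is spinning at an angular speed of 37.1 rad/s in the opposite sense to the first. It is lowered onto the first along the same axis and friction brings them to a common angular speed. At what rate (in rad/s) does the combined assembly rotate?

The coupling torques are internal; angular momentum about the shared axis is conserved.
Moments of inertia: I_A = ½(87.6)(0.140)² = 0.8585 kg·m²; I_B = ½(57.4)(0.261)² = 1.955 kg·m².
Taking A's sense as positive: L = (0.8585)(17.4) − (1.955)(37.1) = -57.60 kg·m²·rad/s.
Combined I = 0.8585 + 1.955 = 2.814 kg·m².
ω_f = L / I = -57.60 / 2.814 = -20.47 rad/s.

|ω_f| ≈ 20.5 rad/s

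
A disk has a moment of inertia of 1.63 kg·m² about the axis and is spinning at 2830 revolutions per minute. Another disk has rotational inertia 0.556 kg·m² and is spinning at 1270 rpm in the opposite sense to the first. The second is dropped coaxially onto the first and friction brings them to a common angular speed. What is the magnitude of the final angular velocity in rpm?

The coupling torques are internal; angular momentum about the shared axis is conserved.
Taking A's sense as positive: L = (1.630)(2830) − (0.5560)(1270) = 3907 kg·m²·rpm.
Combined I = 1.630 + 0.5560 = 2.186 kg·m².
ω_f = L / I = 3907 / 2.186 = 1787 rpm.

|ω_f| ≈ 1790 rpm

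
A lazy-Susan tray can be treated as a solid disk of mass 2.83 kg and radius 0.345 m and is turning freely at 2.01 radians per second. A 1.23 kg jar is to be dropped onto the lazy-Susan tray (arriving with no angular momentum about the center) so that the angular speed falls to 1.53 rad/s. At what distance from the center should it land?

r ≈ 0.207 m

The added mass arrives with no angular momentum about the center, and any external torque about the center is negligible, so the system's angular momentum is conserved.
I_p = ½(2.83)(0.345)² = 0.1684 kg·m².
I_p ω_i = (I_p + m r²) ω_f ⇒ m r² = I_p(ω_i/ω_f − 1) = 0.1684(2.01/1.53 − 1) = 0.05284 kg·m².
r = √(0.05284/1.23) = 0.2073 m.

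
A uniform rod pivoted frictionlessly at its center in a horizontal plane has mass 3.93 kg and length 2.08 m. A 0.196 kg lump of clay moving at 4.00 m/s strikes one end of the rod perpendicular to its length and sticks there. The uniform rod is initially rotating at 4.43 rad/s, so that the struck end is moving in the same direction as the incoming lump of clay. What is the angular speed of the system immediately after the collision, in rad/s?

About the pivot the impulsive forces during the collision are internal, so angular momentum about that axis is conserved.
I_p = (1/12)(3.93)(2.08)² = 1.417 kg·m². Taking the sense of the lump of clay's angular momentum as positive, L_{lump} = m v R = (0.196)(4.00)(2.08/2) = 0.8154 kg·m²/s.
L_i = +I_p ω_p + m v R = +(1.417)(4.43) + 0.8154 = 7.092 kg·m²/s.
After sticking, I_f = I_p + m R² = 1.417 + (0.196)(2.08/2)² = 1.629 kg·m².
ω_f = L_i / I_f = 7.092 / 1.629 = 4.354 rad/s.

|ω_f| ≈ 4.35 rad/s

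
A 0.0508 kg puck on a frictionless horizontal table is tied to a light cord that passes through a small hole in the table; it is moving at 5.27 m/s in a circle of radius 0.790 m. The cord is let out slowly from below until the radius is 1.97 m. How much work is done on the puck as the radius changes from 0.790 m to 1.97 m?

The only horizontal force on the mass is along the cord (radial), so it exerts no torque about the hole and angular momentum m v r is conserved.
v₂ = v₁ r₁ / r₂ = (5.27)(0.790) / (1.97) = 2.113 m/s.
W = ΔKE = ½m(v₂² − v₁²) = -0.5920 J.

W ≈ -0.592 J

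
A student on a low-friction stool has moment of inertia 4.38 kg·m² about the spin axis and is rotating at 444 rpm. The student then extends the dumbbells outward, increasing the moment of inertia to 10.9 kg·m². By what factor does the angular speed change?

ω₂/ω₁ ≈ 0.402

Angular momentum about the spin axis is conserved since the torque about it is zero.
ω₂/ω₁ = I₁/I₂ = 4.380 / 10.90 = 0.4018.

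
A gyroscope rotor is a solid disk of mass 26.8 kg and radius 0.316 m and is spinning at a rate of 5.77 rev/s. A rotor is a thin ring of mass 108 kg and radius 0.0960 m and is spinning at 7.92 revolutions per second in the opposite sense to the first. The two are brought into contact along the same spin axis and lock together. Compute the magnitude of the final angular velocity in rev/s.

|ω_f| ≈ 0.0696 rev/s

The coupling torques are internal; angular momentum about the shared axis is conserved.
Moments of inertia: I_A = ½(26.8)(0.316)² = 1.338 kg·m²; I_B = (108)(0.0960)² = 0.9953 kg·m².
Taking A's sense as positive: L = (1.338)(5.77) − (0.9953)(7.92) = -0.1623 kg·m²·rev/s.
Combined I = 1.338 + 0.9953 = 2.333 kg·m².
ω_f = L / I = -0.1623 / 2.333 = -0.06957 rev/s.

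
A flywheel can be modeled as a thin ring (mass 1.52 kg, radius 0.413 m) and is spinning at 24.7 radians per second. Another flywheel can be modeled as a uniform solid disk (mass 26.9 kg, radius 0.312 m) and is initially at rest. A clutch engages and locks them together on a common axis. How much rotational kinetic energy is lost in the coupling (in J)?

The coupling torques are internal; angular momentum about the shared axis is conserved.
Moments of inertia: I_A = (1.52)(0.413)² = 0.2593 kg·m²; I_B = ½(26.9)(0.312)² = 1.309 kg·m².
Taking A's sense as positive: L = (0.2593)(24.7) = 6.404 kg·m²·rad/s.
Combined I = 0.2593 + 1.309 = 1.569 kg·m².
ω_f = L / I = 6.404 / 1.569 = 4.083 rad/s.
KE_i = ½ΣIω² = 79.09 J; KE_f = ½(1.569)(4.083)² = 13.07 J.

ΔKE lost ≈ 66.0 J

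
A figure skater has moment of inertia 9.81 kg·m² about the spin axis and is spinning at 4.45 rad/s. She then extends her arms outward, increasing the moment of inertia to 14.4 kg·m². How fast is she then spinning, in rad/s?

ω₂ ≈ 3.03 rad/s

With no external torque about the axis, L is conserved: I₁ω₁ = I₂ω₂.
ω₂ = I₁ω₁ / I₂ = (9.810)(4.45 rad/s) / (14.40) = 3.032 rad/s.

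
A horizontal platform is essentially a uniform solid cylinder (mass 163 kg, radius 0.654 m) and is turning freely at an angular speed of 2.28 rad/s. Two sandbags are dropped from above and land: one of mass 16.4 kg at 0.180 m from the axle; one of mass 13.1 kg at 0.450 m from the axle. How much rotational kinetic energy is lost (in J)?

energy lost ≈ 7.58 J

The added mass arrives with no angular momentum about the axle, and any external torque about the axle is negligible, so the system's angular momentum is conserved.
I_p = ½(163)(0.654)² = 34.86 kg·m².
Added inertia Σmr² = (16.4)(0.180)² + (13.1)(0.450)² = 3.184 kg·m²; I_f = 34.86 + 3.184 = 38.04 kg·m².
ω_f = I_p ω_i / I_f = (34.86)(2.28) / 38.04 = 2.089 rad/s.
KE_i = ½(34.86)(2.280 rad/s)² = 90.61 J; KE_f = ½(38.04)(2.089)² = 83.02 J.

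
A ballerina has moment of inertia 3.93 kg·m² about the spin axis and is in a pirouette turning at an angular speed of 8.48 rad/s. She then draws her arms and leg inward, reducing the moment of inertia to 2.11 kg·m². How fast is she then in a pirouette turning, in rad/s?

No external torque acts about the spin axis, so angular momentum is conserved.
ω₂ = I₁ω₁ / I₂ = (3.930)(8.48 rad/s) / (2.110) = 15.79 rad/s.

ω₂ ≈ 15.8 rad/s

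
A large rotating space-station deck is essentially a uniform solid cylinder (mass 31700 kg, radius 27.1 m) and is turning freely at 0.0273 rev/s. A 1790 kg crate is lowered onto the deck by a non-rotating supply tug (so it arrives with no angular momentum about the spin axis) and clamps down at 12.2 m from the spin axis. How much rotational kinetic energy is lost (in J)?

The added mass arrives with no angular momentum about the spin axis, and any external torque about the spin axis is negligible, so the system's angular momentum is conserved.
I_p = ½(31700)(27.1)² = 1.164e+07 kg·m².
Added inertia Σmr² = (1790)(12.2)² = 2.664e+05 kg·m²; I_f = 1.164e+07 + 2.664e+05 = 1.191e+07 kg·m².
ω_f = I_p ω_i / I_f = (1.164e+07)(0.0273) / 1.191e+07 = 0.02669 rev/s.
KE_i = ½(1.164e+07)(0.1715 rad/s)² = 1.712e+05 J; KE_f = ½(1.191e+07)(0.1677)² = 1.674e+05 J.

energy lost ≈ 3830 J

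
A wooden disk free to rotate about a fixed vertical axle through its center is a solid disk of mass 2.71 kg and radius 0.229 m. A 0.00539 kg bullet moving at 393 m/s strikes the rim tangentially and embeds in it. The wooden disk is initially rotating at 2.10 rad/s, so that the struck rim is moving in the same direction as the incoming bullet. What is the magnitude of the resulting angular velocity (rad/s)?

The axle reaction passes through the axle and exerts no torque about it; angular momentum about the axle is conserved through the impact.
I_p = ½(2.71)(0.229)² = 0.07106 kg·m². Taking the sense of the bullet's angular momentum as positive, L_{bullet} = m v R = (0.00539)(393)(0.229) = 0.4851 kg·m²/s.
L_i = +I_p ω_p + m v R = +(0.07106)(2.10) + 0.4851 = 0.6343 kg·m²/s.
After sticking, I_f = I_p + m R² = 0.07106 + (0.00539)(0.229)² = 0.07134 kg·m².
ω_f = L_i / I_f = 0.6343 / 0.07134 = 8.891 rad/s.

|ω_f| ≈ 8.89 rad/s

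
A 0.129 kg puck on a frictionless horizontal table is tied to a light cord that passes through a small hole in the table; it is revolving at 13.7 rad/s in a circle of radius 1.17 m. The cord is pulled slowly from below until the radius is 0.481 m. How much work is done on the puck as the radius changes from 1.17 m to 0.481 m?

No torque about the axis ⇒ m r₁² ω₁ = m r₂² ω₂.
ω₂ = ω₁ (r₁/r₂)² = (13.7)(1.17/0.481)² = 81.06 rad/s.
W = ΔKE = ½m(v₂² − v₁²) = 81.48 J.

W ≈ 81.5 J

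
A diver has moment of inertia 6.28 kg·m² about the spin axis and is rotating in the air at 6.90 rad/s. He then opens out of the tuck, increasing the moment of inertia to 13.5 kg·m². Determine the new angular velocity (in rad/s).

ω₂ ≈ 3.21 rad/s

No external torque acts about the spin axis, so angular momentum is conserved.
ω₂ = I₁ω₁ / I₂ = (6.280)(6.90 rad/s) / (13.50) = 3.210 rad/s.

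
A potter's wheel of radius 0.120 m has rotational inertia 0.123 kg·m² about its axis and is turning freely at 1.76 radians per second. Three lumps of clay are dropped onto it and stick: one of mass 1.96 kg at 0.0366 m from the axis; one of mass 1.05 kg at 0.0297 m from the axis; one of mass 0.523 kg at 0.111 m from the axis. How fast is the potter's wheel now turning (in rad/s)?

The added mass arrives with no angular momentum about the axis, and any external torque about the axis is negligible, so the system's angular momentum is conserved.
Added inertia Σmr² = (1.96)(0.0366)² + (1.05)(0.0297)² + (0.523)(0.111)² = 0.009996 kg·m²; I_f = 0.1230 + 0.009996 = 0.1330 kg·m².
ω_f = I_p ω_i / I_f = (0.1230)(1.76) / 0.1330 = 1.628 rad/s.

ω_f ≈ 1.63 rad/s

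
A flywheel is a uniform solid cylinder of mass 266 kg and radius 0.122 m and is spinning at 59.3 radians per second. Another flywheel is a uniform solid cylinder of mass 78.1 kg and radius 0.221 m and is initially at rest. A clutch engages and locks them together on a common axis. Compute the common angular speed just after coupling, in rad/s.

|ω_f| ≈ 30.2 rad/s

No external torque acts about the common axis, so total angular momentum is conserved.
Moments of inertia: I_A = ½(266)(0.122)² = 1.980 kg·m²; I_B = ½(78.1)(0.221)² = 1.907 kg·m².
Taking A's sense as positive: L = (1.980)(59.3) = 117.4 kg·m²·rad/s.
Combined I = 1.980 + 1.907 = 3.887 kg·m².
ω_f = L / I = 117.4 / 3.887 = 30.20 rad/s.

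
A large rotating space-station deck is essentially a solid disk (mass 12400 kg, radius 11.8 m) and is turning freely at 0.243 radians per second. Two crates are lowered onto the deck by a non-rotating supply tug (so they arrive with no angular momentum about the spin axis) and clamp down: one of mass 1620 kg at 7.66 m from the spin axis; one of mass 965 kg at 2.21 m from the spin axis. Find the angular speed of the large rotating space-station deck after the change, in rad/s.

ω_f ≈ 0.218 rad/s

No external torque acts about the spin axis; L_before = L_after.
I_p = ½(12400)(11.8)² = 8.633e+05 kg·m².
Added inertia Σmr² = (1620)(7.66)² + (965)(2.21)² = 99770 kg·m²; I_f = 8.633e+05 + 99770 = 9.631e+05 kg·m².
ω_f = I_p ω_i / I_f = (8.633e+05)(0.243) / 9.631e+05 = 0.2178 rad/s.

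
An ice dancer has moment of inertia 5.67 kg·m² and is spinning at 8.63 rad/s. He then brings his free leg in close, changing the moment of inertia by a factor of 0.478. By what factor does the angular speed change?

ω₂/ω₁ ≈ 2.09

Angular momentum about the spin axis is conserved since the torque about it is zero.
I₂ = 0.478 × 5.67 = 2.710 kg·m².
ω₂/ω₁ = I₁/I₂ = 5.670 / 2.710 = 2.092.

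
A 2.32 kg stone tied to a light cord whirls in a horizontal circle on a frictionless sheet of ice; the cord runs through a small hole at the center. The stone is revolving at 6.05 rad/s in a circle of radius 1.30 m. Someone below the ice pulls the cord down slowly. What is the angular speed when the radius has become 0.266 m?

ω₂ ≈ 145 rad/s

No torque about the axis ⇒ m r₁² ω₁ = m r₂² ω₂.
ω₂ = ω₁ (r₁/r₂)² = (6.05)(1.30/0.266)² = 144.5 rad/s.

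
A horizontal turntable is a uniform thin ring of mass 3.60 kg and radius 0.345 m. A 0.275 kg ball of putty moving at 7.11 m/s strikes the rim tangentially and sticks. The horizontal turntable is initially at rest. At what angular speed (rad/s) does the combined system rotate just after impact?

About the axle the impulsive forces during the collision are internal, so angular momentum about that axis is conserved.
I_p = (3.60)(0.345)² = 0.4285 kg·m². Taking the sense of the ball of putty's angular momentum as positive, L_{ball} = m v R = (0.275)(7.11)(0.345) = 0.6746 kg·m²/s.
L_i = 0 + 0.6746 = 0.6746 kg·m²/s.
After sticking, I_f = I_p + m R² = 0.4285 + (0.275)(0.345)² = 0.4612 kg·m².
ω_f = L_i / I_f = 0.6746 / 0.4612 = 1.463 rad/s.

|ω_f| ≈ 1.46 rad/s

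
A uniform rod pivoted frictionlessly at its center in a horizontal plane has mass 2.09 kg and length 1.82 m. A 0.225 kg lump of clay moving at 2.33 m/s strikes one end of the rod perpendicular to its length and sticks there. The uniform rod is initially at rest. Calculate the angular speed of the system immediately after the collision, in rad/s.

About the pivot the impulsive forces during the collision are internal, so angular momentum about that axis is conserved.
I_p = (1/12)(2.09)(1.82)² = 0.5769 kg·m². Taking the sense of the lump of clay's angular momentum as positive, L_{lump} = m v R = (0.225)(2.33)(1.82/2) = 0.4771 kg·m²/s.
L_i = 0 + 0.4771 = 0.4771 kg·m²/s.
After sticking, I_f = I_p + m R² = 0.5769 + (0.225)(1.82/2)² = 0.7632 kg·m².
ω_f = L_i / I_f = 0.4771 / 0.7632 = 0.6251 rad/s.

|ω_f| ≈ 0.625 rad/s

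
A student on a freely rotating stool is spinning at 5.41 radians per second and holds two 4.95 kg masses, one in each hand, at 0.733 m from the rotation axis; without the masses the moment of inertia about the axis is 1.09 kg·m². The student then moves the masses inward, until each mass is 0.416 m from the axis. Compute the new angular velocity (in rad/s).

With no external torque about the axis, L is conserved: I₁ω₁ = I₂ω₂.
I₁ = 1.09 + 2(4.95)(0.733)² = 6.409 kg·m²; I₂ = 1.09 + 2(4.95)(0.416)² = 2.803 kg·m².
ω₂ = I₁ω₁ / I₂ = (6.409)(5.41 rad/s) / (2.803) = 12.37 rad/s.

ω₂ ≈ 12.4 rad/s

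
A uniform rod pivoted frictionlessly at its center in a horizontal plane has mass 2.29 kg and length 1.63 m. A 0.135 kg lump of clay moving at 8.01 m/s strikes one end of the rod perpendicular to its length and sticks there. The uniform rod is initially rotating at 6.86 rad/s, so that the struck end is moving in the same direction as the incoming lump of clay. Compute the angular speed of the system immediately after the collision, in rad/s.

|ω_f| ≈ 7.31 rad/s

About the pivot the impulsive forces during the collision are internal, so angular momentum about that axis is conserved.
I_p = (1/12)(2.29)(1.63)² = 0.5070 kg·m². Taking the sense of the lump of clay's angular momentum as positive, L_{lump} = m v R = (0.135)(8.01)(1.63/2) = 0.8813 kg·m²/s.
L_i = +I_p ω_p + m v R = +(0.5070)(6.86) + 0.8813 = 4.359 kg·m²/s.
After sticking, I_f = I_p + m R² = 0.5070 + (0.135)(1.63/2)² = 0.5967 kg·m².
ω_f = L_i / I_f = 4.359 / 0.5967 = 7.306 rad/s.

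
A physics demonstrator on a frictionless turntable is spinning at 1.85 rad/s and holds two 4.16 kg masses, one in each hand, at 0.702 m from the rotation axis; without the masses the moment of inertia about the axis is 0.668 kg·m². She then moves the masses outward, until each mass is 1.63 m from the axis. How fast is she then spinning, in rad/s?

ω₂ ≈ 0.387 rad/s

With no external torque about the axis, L is conserved: I₁ω₁ = I₂ω₂.
I₁ = 0.668 + 2(4.16)(0.702)² = 4.768 kg·m²; I₂ = 0.668 + 2(4.16)(1.63)² = 22.77 kg·m².
ω₂ = I₁ω₁ / I₂ = (4.768)(1.85 rad/s) / (22.77) = 0.3873 rad/s.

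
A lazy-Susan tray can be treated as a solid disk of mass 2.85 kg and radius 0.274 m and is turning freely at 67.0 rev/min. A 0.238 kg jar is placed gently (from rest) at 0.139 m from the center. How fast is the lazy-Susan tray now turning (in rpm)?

ω_f ≈ 64.2 rpm

The added mass arrives with no angular momentum about the center, and any external torque about the center is negligible, so the system's angular momentum is conserved.
I_p = ½(2.85)(0.274)² = 0.1070 kg·m².
Added inertia Σmr² = (0.238)(0.139)² = 0.004598 kg·m²; I_f = 0.1070 + 0.004598 = 0.1116 kg·m².
ω_f = I_p ω_i / I_f = (0.1070)(67.0) / 0.1116 = 64.24 rpm.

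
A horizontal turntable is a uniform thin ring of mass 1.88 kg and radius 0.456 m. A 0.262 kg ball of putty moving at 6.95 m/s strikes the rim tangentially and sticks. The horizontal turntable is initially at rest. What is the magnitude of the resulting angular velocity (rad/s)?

About the axle the impulsive forces during the collision are internal, so angular momentum about that axis is conserved.
I_p = (1.88)(0.456)² = 0.3909 kg·m². Taking the sense of the ball of putty's angular momentum as positive, L_{ball} = m v R = (0.262)(6.95)(0.456) = 0.8303 kg·m²/s.
L_i = 0 + 0.8303 = 0.8303 kg·m²/s.
After sticking, I_f = I_p + m R² = 0.3909 + (0.262)(0.456)² = 0.4454 kg·m².
ω_f = L_i / I_f = 0.8303 / 0.4454 = 1.864 rad/s.

|ω_f| ≈ 1.86 rad/s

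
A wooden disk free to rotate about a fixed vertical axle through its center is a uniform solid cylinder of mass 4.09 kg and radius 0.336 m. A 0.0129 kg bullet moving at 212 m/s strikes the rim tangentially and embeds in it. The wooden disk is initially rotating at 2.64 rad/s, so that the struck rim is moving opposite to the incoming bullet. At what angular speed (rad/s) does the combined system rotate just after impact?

|ω_f| ≈ 1.33 rad/s

The axle reaction passes through the axle and exerts no torque about it; angular momentum about the axle is conserved through the impact.
I_p = ½(4.09)(0.336)² = 0.2309 kg·m². Taking the sense of the bullet's angular momentum as positive, L_{bullet} = m v R = (0.0129)(212)(0.336) = 0.9189 kg·m²/s.
L_i = −I_p ω_p + m v R = −(0.2309)(2.64) + 0.9189 = 0.3094 kg·m²/s.
After sticking, I_f = I_p + m R² = 0.2309 + (0.0129)(0.336)² = 0.2323 kg·m².
ω_f = L_i / I_f = 0.3094 / 0.2323 = 1.332 rad/s.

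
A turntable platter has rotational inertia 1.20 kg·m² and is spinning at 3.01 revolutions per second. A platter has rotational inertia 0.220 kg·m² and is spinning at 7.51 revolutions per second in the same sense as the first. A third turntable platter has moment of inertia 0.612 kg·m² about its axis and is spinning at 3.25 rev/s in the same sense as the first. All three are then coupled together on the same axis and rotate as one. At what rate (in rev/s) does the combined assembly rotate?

|ω_f| ≈ 3.57 rev/s

The coupling torques are internal; angular momentum about the shared axis is conserved.
Taking A's sense as positive: L = (1.200)(3.01) + (0.2200)(7.51) + (0.6120)(3.25) = 7.253 kg·m²·rev/s.
Combined I = 1.200 + 0.2200 + 0.6120 = 2.032 kg·m².
ω_f = L / I = 7.253 / 2.032 = 3.569 rev/s.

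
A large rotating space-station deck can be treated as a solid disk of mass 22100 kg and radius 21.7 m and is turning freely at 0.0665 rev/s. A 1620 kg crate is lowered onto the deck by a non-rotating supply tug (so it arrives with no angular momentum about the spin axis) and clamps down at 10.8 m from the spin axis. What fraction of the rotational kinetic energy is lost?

fraction ≈ 0.0350

The added mass arrives with no angular momentum about the spin axis, and any external torque about the spin axis is negligible, so the system's angular momentum is conserved.
I_p = ½(22100)(21.7)² = 5.203e+06 kg·m².
Added inertia Σmr² = (1620)(10.8)² = 1.890e+05 kg·m²; I_f = 5.203e+06 + 1.890e+05 = 5.392e+06 kg·m².
ω_f = I_p ω_i / I_f = (5.203e+06)(0.0665) / 5.392e+06 = 0.06417 rev/s.
KE_i = ½(5.203e+06)(0.4178 rad/s)² = 4.542e+05 J; KE_f = ½(5.392e+06)(0.4032)² = 4.383e+05 J.
Fraction lost = 0.03504.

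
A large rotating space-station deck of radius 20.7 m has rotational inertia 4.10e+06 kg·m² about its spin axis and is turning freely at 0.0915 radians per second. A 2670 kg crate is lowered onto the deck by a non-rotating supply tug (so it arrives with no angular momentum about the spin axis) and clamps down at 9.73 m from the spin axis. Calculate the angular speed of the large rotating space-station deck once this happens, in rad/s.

ω_f ≈ 0.0862 rad/s

The added mass arrives with no angular momentum about the spin axis, and any external torque about the spin axis is negligible, so the system's angular momentum is conserved.
Added inertia Σmr² = (2670)(9.73)² = 2.528e+05 kg·m²; I_f = 4.100e+06 + 2.528e+05 = 4.353e+06 kg·m².
ω_f = I_p ω_i / I_f = (4.100e+06)(0.0915) / 4.353e+06 = 0.08619 rad/s.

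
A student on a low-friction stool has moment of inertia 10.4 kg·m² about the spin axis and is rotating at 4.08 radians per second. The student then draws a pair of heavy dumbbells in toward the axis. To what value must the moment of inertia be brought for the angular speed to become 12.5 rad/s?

I₂ ≈ 3.39 kg·m²

With no external torque about the axis, L is conserved: I₁ω₁ = I₂ω₂.
I₂ = I₁ω₁ / ω₂ = (10.4)(4.08) / (12.5) = 3.395 kg·m².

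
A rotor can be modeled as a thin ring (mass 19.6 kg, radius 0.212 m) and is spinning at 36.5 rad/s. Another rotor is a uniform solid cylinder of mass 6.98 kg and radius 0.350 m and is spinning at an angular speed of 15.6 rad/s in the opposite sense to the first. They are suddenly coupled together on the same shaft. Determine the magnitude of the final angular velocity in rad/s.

|ω_f| ≈ 19.5 rad/s

No external torque acts about the common axis, so total angular momentum is conserved.
Moments of inertia: I_A = (19.6)(0.212)² = 0.8809 kg·m²; I_B = ½(6.98)(0.350)² = 0.4275 kg·m².
Taking A's sense as positive: L = (0.8809)(36.5) − (0.4275)(15.6) = 25.48 kg·m²·rad/s.
Combined I = 0.8809 + 0.4275 = 1.308 kg·m².
ω_f = L / I = 25.48 / 1.308 = 19.48 rad/s.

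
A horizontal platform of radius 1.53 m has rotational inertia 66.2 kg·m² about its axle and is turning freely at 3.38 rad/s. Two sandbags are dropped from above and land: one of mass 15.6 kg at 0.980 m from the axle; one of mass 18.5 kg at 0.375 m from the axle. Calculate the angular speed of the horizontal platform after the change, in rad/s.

ω_f ≈ 2.67 rad/s

The added mass arrives with no angular momentum about the axle, and any external torque about the axle is negligible, so the system's angular momentum is conserved.
Added inertia Σmr² = (15.6)(0.980)² + (18.5)(0.375)² = 17.58 kg·m²; I_f = 66.20 + 17.58 = 83.78 kg·m².
ω_f = I_p ω_i / I_f = (66.20)(3.38) / 83.78 = 2.671 rad/s.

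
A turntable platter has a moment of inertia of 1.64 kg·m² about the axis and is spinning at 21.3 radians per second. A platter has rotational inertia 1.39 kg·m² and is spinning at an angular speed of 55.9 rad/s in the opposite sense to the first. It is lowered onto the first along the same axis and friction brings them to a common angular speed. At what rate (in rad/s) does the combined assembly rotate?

|ω_f| ≈ 14.1 rad/s

The coupling torques are internal; angular momentum about the shared axis is conserved.
Taking A's sense as positive: L = (1.640)(21.3) − (1.390)(55.9) = -42.77 kg·m²·rad/s.
Combined I = 1.640 + 1.390 = 3.030 kg·m².
ω_f = L / I = -42.77 / 3.030 = -14.12 rad/s.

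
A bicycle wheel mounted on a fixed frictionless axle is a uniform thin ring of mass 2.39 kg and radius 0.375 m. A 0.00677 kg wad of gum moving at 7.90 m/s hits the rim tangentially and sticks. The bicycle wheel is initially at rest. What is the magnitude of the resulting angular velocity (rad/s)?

The axle reaction passes through the axle and exerts no torque about it; angular momentum about the axle is conserved through the impact.
I_p = (2.39)(0.375)² = 0.3361 kg·m². Taking the sense of the wad of gum's angular momentum as positive, L_{wad} = m v R = (0.00677)(7.90)(0.375) = 0.02006 kg·m²/s.
L_i = 0 + 0.02006 = 0.02006 kg·m²/s.
After sticking, I_f = I_p + m R² = 0.3361 + (0.00677)(0.375)² = 0.3370 kg·m².
ω_f = L_i / I_f = 0.02006 / 0.3370 = 0.05951 rad/s.

|ω_f| ≈ 0.0595 rad/s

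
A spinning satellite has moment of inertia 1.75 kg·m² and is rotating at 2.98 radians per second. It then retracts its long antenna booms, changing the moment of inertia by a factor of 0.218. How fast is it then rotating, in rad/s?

No external torque acts about the spin axis, so angular momentum is conserved.
I₂ = 0.218 × 1.75 = 0.3815 kg·m².
ω₂ = I₁ω₁ / I₂ = (1.750)(2.98 rad/s) / (0.3815) = 13.67 rad/s.

ω₂ ≈ 13.7 rad/s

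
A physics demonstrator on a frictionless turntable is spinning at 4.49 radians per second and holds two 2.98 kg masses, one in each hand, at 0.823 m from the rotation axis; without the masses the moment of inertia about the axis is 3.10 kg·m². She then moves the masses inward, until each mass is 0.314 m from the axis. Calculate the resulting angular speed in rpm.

ω₂ ≈ 83.0 rpm

With no external torque about the axis, L is conserved: I₁ω₁ = I₂ω₂.
I₁ = 3.10 + 2(2.98)(0.823)² = 7.137 kg·m²; I₂ = 3.10 + 2(2.98)(0.314)² = 3.688 kg·m².
ω₂ = I₁ω₁ / I₂ = (7.137)(4.49 rad/s) / (3.688) = 8.690 rad/s = 82.98 rpm.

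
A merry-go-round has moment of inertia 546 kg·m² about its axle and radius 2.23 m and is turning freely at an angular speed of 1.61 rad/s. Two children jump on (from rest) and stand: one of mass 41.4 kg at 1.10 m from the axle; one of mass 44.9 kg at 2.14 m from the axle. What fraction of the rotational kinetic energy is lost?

The added mass arrives with no angular momentum about the axle, and any external torque about the axle is negligible, so the system's angular momentum is conserved.
Added inertia Σmr² = (41.4)(1.10)² + (44.9)(2.14)² = 255.7 kg·m²; I_f = 546.0 + 255.7 = 801.7 kg·m².
ω_f = I_p ω_i / I_f = (546.0)(1.61) / 801.7 = 1.096 rad/s.
KE_i = ½(546.0)(1.610 rad/s)² = 707.6 J; KE_f = ½(801.7)(1.096)² = 481.9 J.
Fraction lost = 0.3190.

fraction ≈ 0.319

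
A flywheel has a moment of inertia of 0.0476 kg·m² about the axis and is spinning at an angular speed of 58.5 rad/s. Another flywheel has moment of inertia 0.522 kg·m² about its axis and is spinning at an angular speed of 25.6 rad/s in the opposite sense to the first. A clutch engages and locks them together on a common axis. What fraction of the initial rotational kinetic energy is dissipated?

fraction ≈ 0.611

No external torque acts about the common axis, so total angular momentum is conserved.
Taking A's sense as positive: L = (0.04760)(58.5) − (0.5220)(25.6) = -10.58 kg·m²·rad/s.
Combined I = 0.04760 + 0.5220 = 0.5696 kg·m².
ω_f = L / I = -10.58 / 0.5696 = -18.57 rad/s.
KE_i = ½ΣIω² = 252.5 J; KE_f = ½(0.5696)(18.57)² = 98.23 J.
Fraction dissipated = (KE_i − KE_f)/KE_i = 0.6110.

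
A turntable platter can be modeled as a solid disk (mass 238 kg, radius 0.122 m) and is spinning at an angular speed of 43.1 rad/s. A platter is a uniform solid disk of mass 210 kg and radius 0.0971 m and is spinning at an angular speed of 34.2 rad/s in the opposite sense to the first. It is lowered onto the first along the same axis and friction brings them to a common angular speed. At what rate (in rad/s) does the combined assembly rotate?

|ω_f| ≈ 15.4 rad/s

No external torque acts about the common axis, so total angular momentum is conserved.
Moments of inertia: I_A = ½(238)(0.122)² = 1.771 kg·m²; I_B = ½(210)(0.0971)² = 0.9900 kg·m².
Taking A's sense as positive: L = (1.771)(43.1) − (0.9900)(34.2) = 42.48 kg·m²·rad/s.
Combined I = 1.771 + 0.9900 = 2.761 kg·m².
ω_f = L / I = 42.48 / 2.761 = 15.39 rad/s.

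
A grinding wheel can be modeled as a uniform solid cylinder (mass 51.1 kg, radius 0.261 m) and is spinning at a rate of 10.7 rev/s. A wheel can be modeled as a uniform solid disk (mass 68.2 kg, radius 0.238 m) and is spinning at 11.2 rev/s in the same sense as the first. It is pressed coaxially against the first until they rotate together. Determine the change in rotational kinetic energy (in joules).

ΔKE ≈ -4.52 J

No external torque acts about the common axis, so total angular momentum is conserved.
Moments of inertia: I_A = ½(51.1)(0.261)² = 1.740 kg·m²; I_B = ½(68.2)(0.238)² = 1.932 kg·m².
Taking A's sense as positive: L = (1.740)(10.7) + (1.932)(11.2) = 40.26 kg·m²·rev/s.
Combined I = 1.740 + 1.932 = 3.672 kg·m².
ω_f = L / I = 40.26 / 3.672 = 10.96 rev/s.
KE_i = ½ΣIω² = 8716 J; KE_f = ½(3.672)(68.88)² = 8712 J.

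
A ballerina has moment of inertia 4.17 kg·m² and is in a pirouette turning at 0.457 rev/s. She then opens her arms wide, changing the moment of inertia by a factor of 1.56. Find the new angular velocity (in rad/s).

ω₂ ≈ 1.84 rad/s

With no external torque about the axis, L is conserved: I₁ω₁ = I₂ω₂.
I₂ = 1.56 × 4.17 = 6.505 kg·m².
ω₂ = I₁ω₁ / I₂ = (4.170)(0.457 rev/s) / (6.505) = 0.2929 rev/s = 1.841 rad/s.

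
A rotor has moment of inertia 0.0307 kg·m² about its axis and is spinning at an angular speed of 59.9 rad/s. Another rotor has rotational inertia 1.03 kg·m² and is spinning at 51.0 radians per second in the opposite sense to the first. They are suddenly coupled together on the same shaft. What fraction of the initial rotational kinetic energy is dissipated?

fraction ≈ 0.131

The coupling torques are internal; angular momentum about the shared axis is conserved.
Taking A's sense as positive: L = (0.03070)(59.9) − (1.030)(51.0) = -50.69 kg·m²·rad/s.
Combined I = 0.03070 + 1.030 = 1.061 kg·m².
ω_f = L / I = -50.69 / 1.061 = -47.79 rad/s.
KE_i = ½ΣIω² = 1395 J; KE_f = ½(1.061)(47.79)² = 1211 J.
Fraction dissipated = (KE_i − KE_f)/KE_i = 0.1315.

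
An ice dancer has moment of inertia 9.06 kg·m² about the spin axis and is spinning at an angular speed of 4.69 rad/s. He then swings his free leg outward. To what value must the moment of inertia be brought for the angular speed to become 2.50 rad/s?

I₂ ≈ 17.0 kg·m²

Angular momentum about the spin axis is conserved since the torque about it is zero.
I₂ = I₁ω₁ / ω₂ = (9.06)(4.69) / (2.50) = 17.00 kg·m².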